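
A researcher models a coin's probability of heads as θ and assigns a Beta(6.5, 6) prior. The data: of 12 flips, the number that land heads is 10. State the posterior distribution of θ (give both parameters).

Posterior: Beta(16.5, 8)

The binomial likelihood is conjugate to the Beta prior: with 10 successes and 2 failures, the posterior is Beta(6.5+10, 6+2) = Beta(16.5, 8).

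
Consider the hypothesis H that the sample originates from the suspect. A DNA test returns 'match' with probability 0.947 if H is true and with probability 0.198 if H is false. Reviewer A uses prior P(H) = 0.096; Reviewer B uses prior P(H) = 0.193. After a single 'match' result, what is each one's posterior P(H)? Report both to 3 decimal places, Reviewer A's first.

P('+'|H) = 0.947, P('+'|¬H) = 0.198.
Reviewer A: numerator 0.947·0.096 = 0.090912; evidence = 0.090912+0.198·0.904 = 0.26990; posterior = 0.337.
Reviewer B: numerator 0.947·0.193 = 0.18277; evidence = 0.18277+0.198·0.807 = 0.34256; posterior = 0.534.

Reviewer A: 0.337; Reviewer B: 0.534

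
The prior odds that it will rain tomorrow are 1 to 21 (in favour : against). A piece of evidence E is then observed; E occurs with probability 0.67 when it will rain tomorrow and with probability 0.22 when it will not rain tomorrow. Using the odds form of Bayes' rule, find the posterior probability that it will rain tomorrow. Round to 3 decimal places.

Prior odds = 1/21 = 0.047619.
Likelihood ratio for E = 0.67/0.22 = 3.0455.
Posterior odds = prior odds × LR = 0.14502.
Posterior probability = odds/(1+odds) = 0.14502/1.1450 = 0.127.

Posterior probability ≈ 0.127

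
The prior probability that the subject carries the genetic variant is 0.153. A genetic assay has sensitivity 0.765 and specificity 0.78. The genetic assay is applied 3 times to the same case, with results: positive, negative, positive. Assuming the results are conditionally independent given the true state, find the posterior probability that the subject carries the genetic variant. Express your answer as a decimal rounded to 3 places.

Posterior P(H) ≈ 0.397

Let H be the event that the subject carries the genetic variant; start with P(H) = 0.153. P('positive'|H) = 0.765, P('positive'|¬H) = 0.22.
Update on result 1 ('positive'): P(H) ← 0.765·0.1530 / (0.765·0.1530 + 0.22·0.8470) = 0.11704/0.30339 = 0.3858.
Update on result 2 ('negative'): P(H) ← 0.235·0.3858 / (0.235·0.3858 + 0.78·0.6142) = 0.090662/0.56974 = 0.1591.
Update on result 3 ('positive'): P(H) ← 0.765·0.1591 / (0.765·0.1591 + 0.22·0.8409) = 0.12173/0.30673 = 0.3969.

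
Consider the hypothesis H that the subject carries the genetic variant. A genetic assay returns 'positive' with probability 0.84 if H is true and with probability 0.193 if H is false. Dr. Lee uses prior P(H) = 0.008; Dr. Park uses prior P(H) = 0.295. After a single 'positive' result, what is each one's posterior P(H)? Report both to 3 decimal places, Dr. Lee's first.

Dr. Lee: 0.034; Dr. Park: 0.646

The likelihood ratio for a 'positive' result is 0.84/0.193 = 4.3523.
Dr. Lee: prior odds 0.008/0.992 = 0.0080645; posterior odds 0.035099; posterior probability 0.034.
Dr. Park: prior odds 0.295/0.705 = 0.41844; posterior odds 1.8212; posterior probability 0.646.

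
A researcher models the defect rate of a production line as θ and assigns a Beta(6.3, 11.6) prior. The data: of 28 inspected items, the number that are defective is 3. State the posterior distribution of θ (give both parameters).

Posterior: Beta(9.3, 36.6)

Observing 3 successes and 25 failures updates Beta(6.3, 11.6) by adding the success and failure counts to the two shape parameters: α = 6.3+3 = 9.3, β = 11.6+25 = 36.6.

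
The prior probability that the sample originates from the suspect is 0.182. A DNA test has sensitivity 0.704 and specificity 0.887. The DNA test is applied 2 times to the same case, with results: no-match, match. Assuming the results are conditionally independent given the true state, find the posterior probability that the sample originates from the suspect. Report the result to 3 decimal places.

Let H be the event that the sample originates from the suspect; start with P(H) = 0.182. P('match'|H) = 0.704, P('match'|¬H) = 0.113.
Update on result 1 ('no-match'): P(H) ← 0.296·0.1820 / (0.296·0.1820 + 0.887·0.8180) = 0.053872/0.77944 = 0.0691.
Update on result 2 ('match'): P(H) ← 0.704·0.0691 / (0.704·0.0691 + 0.113·0.9309) = 0.048658/0.15385 = 0.3163.

Posterior P(H) ≈ 0.316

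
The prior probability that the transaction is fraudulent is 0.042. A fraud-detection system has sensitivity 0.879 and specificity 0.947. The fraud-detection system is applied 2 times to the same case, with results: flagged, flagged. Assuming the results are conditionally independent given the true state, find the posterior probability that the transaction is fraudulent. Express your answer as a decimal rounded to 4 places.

Posterior P(H) ≈ 0.9234

With H the event that the transaction is fraudulent, the joint likelihood of the observed sequence is P(data|H) = 0.879·0.879 = 0.77264 and P(data|¬H) = 0.053·0.053 = 0.0028090.
Bayes: P(H|data) = 0.042·0.77264 / (0.042·0.77264 + 0.958·0.0028090) = 0.032451/0.035142 = 0.9234.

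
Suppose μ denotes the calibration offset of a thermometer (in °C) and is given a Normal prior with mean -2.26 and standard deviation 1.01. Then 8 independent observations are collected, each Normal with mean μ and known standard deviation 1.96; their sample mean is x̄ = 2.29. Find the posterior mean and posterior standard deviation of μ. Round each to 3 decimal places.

Prior precision 1/τ₀² = 1/1.01² = 0.980296; data precision n/σ² = 8/1.96² = 2.08247.
Posterior precision = 0.980296 + 2.08247 = 3.06276, giving posterior SD = 1/√3.06276 = 0.571.
Posterior mean = (0.980296·-2.26 + 2.08247·2.29) / 3.06276 = 0.834.

Posterior mean ≈ 0.834; posterior SD ≈ 0.571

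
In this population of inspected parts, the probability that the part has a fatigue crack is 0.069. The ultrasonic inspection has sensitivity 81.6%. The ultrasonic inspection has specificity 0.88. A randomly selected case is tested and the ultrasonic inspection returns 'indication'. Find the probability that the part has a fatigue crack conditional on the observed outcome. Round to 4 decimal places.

P(H | E) ≈ 0.3351

Write H for 'the part has a fatigue crack'. Prior odds H:¬H = 0.069/0.931 = 0.074114. For the 'indication' outcome, the likelihood ratio is 0.816/0.12 = 6.8000.
Posterior odds = 0.074114 × 6.8000 = 0.50397, so P(H|E) = 0.50397/(1+0.50397) = 0.3351.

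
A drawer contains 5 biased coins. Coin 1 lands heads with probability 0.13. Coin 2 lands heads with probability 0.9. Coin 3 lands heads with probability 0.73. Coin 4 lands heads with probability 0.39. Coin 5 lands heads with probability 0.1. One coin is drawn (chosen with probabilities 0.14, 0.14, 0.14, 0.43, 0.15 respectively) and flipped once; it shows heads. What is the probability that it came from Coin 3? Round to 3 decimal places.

P(heads|C1) = 0.13; P(heads|C2) = 0.9; P(heads|C3) = 0.73; P(heads|C4) = 0.39; P(heads|C5) = 0.1.
Prior × likelihood for each source: 0.14·0.13=0.01820, 0.14·0.9=0.1260, 0.14·0.73=0.1022, 0.43·0.39=0.1677, 0.15·0.1=0.01500. Summing gives P(heads) = 0.42910.
P(Coin 3 | heads) = 0.1022 / 0.42910 = 0.238.

Posterior probability ≈ 0.238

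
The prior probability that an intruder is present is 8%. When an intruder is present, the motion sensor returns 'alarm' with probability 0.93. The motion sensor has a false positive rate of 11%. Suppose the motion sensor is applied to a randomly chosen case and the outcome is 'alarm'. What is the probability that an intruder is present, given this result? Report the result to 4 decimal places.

P(H | E) ≈ 0.4237

Write H for 'an intruder is present'. Prior odds H:¬H = 0.08/0.92 = 0.086957. For the 'alarm' outcome, the likelihood ratio is 0.93/0.11 = 8.4545.
Posterior odds = 0.086957 × 8.4545 = 0.73518, so P(H|E) = 0.73518/(1+0.73518) = 0.4237.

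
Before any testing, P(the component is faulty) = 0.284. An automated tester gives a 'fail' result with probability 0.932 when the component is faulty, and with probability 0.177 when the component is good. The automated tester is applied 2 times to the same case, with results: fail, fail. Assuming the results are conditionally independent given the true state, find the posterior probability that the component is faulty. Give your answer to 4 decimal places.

Posterior P(H) ≈ 0.9166

With H the event that the component is faulty, the joint likelihood of the observed sequence is P(data|H) = 0.932·0.932 = 0.86862 and P(data|¬H) = 0.177·0.177 = 0.031329.
Bayes: P(H|data) = 0.284·0.86862 / (0.284·0.86862 + 0.716·0.031329) = 0.24669/0.26912 = 0.9166.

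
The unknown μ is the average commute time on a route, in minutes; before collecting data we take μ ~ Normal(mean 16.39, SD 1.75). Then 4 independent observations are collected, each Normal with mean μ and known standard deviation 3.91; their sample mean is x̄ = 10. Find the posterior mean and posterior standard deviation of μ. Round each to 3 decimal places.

Prior precision 1/τ₀² = 1/1.75² = 0.326531; data precision n/σ² = 4/3.91² = 0.261641.
Posterior precision = 0.326531 + 0.261641 = 0.588172, giving posterior SD = 1/√0.588172 = 1.304.
Posterior mean = (0.326531·16.39 + 0.261641·10) / 0.588172 = 13.547.

Posterior mean ≈ 13.547; posterior SD ≈ 1.304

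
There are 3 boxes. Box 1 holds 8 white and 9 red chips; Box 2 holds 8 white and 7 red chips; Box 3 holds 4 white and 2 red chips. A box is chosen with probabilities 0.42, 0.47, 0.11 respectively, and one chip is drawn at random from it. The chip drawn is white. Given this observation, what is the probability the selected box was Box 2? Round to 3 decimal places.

Posterior probability ≈ 0.481

Tabulate prior·likelihood by source: [1] prior 0.42, lik 0.4706, product 0.1976; [2] prior 0.47, lik 0.5333, product 0.2507; [3] prior 0.11, lik 0.6667, product 0.07333.
Normalizing constant = 0.52165; the posterior for Box 2 is its product over the sum, 0.2507/0.52165 = 0.481.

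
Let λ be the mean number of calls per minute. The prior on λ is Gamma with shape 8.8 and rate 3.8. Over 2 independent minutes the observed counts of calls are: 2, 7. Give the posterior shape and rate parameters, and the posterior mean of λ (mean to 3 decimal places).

Total count ∑xᵢ = 9 over n = 2 minutes.
Gamma is conjugate to the Poisson likelihood: posterior is Gamma(shape = 8.8+9 = 17.8, rate = 3.8+2 = 5.8).
E[λ | data] = 17.8/5.8 = 3.069.

Posterior: Gamma(shape=17.8, rate=5.8); mean ≈ 3.069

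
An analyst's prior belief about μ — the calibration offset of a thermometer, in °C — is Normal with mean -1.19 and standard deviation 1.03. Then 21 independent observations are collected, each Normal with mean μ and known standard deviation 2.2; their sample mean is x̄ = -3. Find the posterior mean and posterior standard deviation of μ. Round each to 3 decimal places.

Prior precision 1/τ₀² = 1/1.03² = 0.942596; data precision n/σ² = 21/2.2² = 4.33884.
Posterior precision = 0.942596 + 4.33884 = 5.28144, giving posterior SD = 1/√5.28144 = 0.435.
Posterior mean = (0.942596·-1.19 + 4.33884·-3) / 5.28144 = -2.677.

Posterior mean ≈ -2.677; posterior SD ≈ 0.435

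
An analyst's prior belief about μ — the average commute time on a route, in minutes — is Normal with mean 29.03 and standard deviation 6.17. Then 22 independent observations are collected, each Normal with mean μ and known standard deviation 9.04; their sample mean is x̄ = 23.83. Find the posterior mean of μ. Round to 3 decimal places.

Prior precision 1/τ₀² = 1/6.17² = 0.0262682; data precision n/σ² = 22/9.04² = 0.269207.
Posterior precision = 0.0262682 + 0.269207 = 0.295475.
Posterior mean = (0.0262682·29.03 + 0.269207·23.83) / 0.295475 = 24.292.

Posterior mean ≈ 24.292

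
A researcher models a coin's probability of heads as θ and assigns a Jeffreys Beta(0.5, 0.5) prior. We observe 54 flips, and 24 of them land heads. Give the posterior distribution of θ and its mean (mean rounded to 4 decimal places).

Posterior: Beta(24.5, 30.5); mean ≈ 0.4455

The binomial likelihood is conjugate to the Beta prior: with 24 successes and 30 failures, the posterior is Beta(0.5+24, 0.5+30) = Beta(24.5, 30.5).
Posterior mean = α/(α+β) = 24.5/55 = 0.4455.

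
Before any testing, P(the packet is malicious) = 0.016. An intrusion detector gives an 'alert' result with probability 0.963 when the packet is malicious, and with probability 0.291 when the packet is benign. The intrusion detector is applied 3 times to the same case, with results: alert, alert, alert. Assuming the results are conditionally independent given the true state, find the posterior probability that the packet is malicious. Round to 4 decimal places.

With H the event that the packet is malicious, the joint likelihood of the observed sequence is P(data|H) = 0.963·0.963·0.963 = 0.89306 and P(data|¬H) = 0.291·0.291·0.291 = 0.024642.
Bayes: P(H|data) = 0.016·0.89306 / (0.016·0.89306 + 0.984·0.024642) = 0.014289/0.038537 = 0.3708.

Posterior P(H) ≈ 0.3708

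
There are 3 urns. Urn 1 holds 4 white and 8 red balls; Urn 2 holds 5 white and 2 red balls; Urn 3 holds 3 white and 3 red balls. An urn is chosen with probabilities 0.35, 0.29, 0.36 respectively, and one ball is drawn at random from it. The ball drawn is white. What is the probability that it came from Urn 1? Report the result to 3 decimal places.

P(white|Urn 1) = 0.3333; P(white|Urn 2) = 0.7143; P(white|Urn 3) = 0.5.
Prior × likelihood for each source: 0.35·0.3333=0.1167, 0.29·0.7143=0.2071, 0.36·0.5=0.1800. Summing gives P(white) = 0.50381.
P(Urn 1 | white) = 0.1167 / 0.50381 = 0.232.

Posterior probability ≈ 0.232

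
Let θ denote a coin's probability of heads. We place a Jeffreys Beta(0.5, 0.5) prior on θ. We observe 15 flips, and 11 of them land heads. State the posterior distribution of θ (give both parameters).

Posterior: Beta(11.5, 4.5)

Observing 11 successes and 4 failures updates Beta(0.5, 0.5) by adding the success and failure counts to the two shape parameters: α = 0.5+11 = 11.5, β = 0.5+4 = 4.5.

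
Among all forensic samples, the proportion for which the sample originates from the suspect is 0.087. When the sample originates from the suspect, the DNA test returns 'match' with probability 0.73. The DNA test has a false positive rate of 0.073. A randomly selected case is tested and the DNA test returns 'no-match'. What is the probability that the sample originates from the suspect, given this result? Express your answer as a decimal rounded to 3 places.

Write H for 'the sample originates from the suspect'. Prior odds H:¬H = 0.087/0.913 = 0.095290. For the 'no-match' outcome, the likelihood ratio is 0.27/0.927 = 0.29126.
Posterior odds = 0.095290 × 0.29126 = 0.027754, so P(H|E) = 0.027754/(1+0.027754) = 0.027.

P(H | E) ≈ 0.027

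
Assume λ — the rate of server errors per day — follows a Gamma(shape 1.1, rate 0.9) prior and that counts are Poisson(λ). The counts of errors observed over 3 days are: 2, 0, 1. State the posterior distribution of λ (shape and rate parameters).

Total count ∑xᵢ = 3 over n = 3 days.
Gamma is conjugate to the Poisson likelihood: posterior is Gamma(shape = 1.1+3 = 4.1, rate = 0.9+3 = 3.9).

Posterior: Gamma(shape=4.1, rate=3.9)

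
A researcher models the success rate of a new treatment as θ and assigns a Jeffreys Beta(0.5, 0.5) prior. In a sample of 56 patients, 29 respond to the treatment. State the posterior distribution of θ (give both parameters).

The binomial likelihood is conjugate to the Beta prior: with 29 successes and 27 failures, the posterior is Beta(0.5+29, 0.5+27) = Beta(29.5, 27.5).

Posterior: Beta(29.5, 27.5)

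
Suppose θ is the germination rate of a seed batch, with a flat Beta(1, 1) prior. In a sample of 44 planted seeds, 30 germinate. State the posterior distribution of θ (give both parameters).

Posterior: Beta(31, 15)

Observing 30 successes and 14 failures updates Beta(1, 1) by adding the success and failure counts to the two shape parameters: α = 1+30 = 31, β = 1+14 = 15.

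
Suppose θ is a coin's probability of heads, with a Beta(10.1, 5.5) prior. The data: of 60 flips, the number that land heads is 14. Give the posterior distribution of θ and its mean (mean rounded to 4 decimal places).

Posterior: Beta(24.1, 51.5); mean ≈ 0.3188

Observing 14 successes and 46 failures updates Beta(10.1, 5.5) by adding the success and failure counts to the two shape parameters: α = 10.1+14 = 24.1, β = 5.5+46 = 51.5.
E[θ | data] = 24.1/(24.1+51.5) = 0.3188.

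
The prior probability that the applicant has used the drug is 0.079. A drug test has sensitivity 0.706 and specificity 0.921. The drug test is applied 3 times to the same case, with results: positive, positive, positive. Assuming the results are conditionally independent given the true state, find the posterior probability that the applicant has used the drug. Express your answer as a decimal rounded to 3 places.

Posterior P(H) ≈ 0.984

Let H be the event that the applicant has used the drug; start with P(H) = 0.079. P('positive'|H) = 0.706, P('positive'|¬H) = 0.079.
Update on result 1 ('positive'): P(H) ← 0.706·0.0790 / (0.706·0.0790 + 0.079·0.9210) = 0.055774/0.12853 = 0.4339.
Update on result 2 ('positive'): P(H) ← 0.706·0.4339 / (0.706·0.4339 + 0.079·0.5661) = 0.30635/0.35107 = 0.8726.
Update on result 3 ('positive'): P(H) ← 0.706·0.8726 / (0.706·0.8726 + 0.079·0.1274) = 0.61607/0.62613 = 0.9839.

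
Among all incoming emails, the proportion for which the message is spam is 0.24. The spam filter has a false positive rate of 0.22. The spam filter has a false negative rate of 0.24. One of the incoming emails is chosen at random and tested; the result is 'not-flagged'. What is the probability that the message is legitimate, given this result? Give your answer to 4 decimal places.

Let H be the event that the message is spam. P(H) = 0.24, so P(¬H) = 0.76. With E the 'not-flagged' result, P(E|H) = 0.24 and P(E|¬H) = 0.78.
P(E) = 0.24·0.24 + 0.78·0.76 = 0.057600 + 0.59280 = 0.65040.
By Bayes' theorem, P(H|E) = 0.057600 / 0.65040 = 0.0886. Hence P(¬H|E) = 1 − 0.0886 = 0.9114.

P(¬H | E) ≈ 0.9114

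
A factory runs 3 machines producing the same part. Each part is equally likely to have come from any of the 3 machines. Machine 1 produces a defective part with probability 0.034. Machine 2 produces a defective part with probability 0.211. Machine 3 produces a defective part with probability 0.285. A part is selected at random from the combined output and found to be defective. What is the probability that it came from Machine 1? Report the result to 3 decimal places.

P(defective|M1) = 0.034; P(defective|M2) = 0.211; P(defective|M3) = 0.285.
Prior × likelihood for each source: 0.333333·0.034=0.01133, 0.333333·0.211=0.07033, 0.333333·0.285=0.09500. Summing gives P(defective) = 0.17667.
P(Machine 1 | defective) = 0.01133 / 0.17667 = 0.064.

Posterior probability ≈ 0.064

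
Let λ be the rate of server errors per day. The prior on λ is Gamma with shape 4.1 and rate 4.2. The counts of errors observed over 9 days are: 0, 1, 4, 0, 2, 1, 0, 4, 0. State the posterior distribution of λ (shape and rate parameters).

The Poisson likelihood adds the total count to the shape and the number of exposure periods to the rate. Here ∑xᵢ = 12 and n = 9, so shape 4.1→16.1 and rate 4.2→13.2.

Posterior: Gamma(shape=16.1, rate=13.2)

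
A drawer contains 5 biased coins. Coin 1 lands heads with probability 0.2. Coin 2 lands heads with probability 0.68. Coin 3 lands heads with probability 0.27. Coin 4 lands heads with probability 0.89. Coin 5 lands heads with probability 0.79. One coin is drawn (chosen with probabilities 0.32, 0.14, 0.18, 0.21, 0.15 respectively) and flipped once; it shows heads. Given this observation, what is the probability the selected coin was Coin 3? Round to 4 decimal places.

P(heads|C1) = 0.2; P(heads|C2) = 0.68; P(heads|C3) = 0.27; P(heads|C4) = 0.89; P(heads|C5) = 0.79.
Prior × likelihood for each source: 0.32·0.2=0.06400, 0.14·0.68=0.09520, 0.18·0.27=0.04860, 0.21·0.89=0.1869, 0.15·0.79=0.1185. Summing gives P(heads) = 0.51320.
P(Coin 3 | heads) = 0.04860 / 0.51320 = 0.0947.

Posterior probability ≈ 0.0947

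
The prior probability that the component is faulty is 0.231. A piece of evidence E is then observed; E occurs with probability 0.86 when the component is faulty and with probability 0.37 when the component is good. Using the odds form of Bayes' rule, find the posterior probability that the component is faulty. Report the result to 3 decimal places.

Posterior probability ≈ 0.411

Prior odds = 0.231/(1−0.231) = 0.30039.
Likelihood ratio for E = 0.86/0.37 = 2.3243.
Posterior odds = prior odds × LR = 0.69820.
Posterior probability = odds/(1+odds) = 0.69820/1.6982 = 0.411.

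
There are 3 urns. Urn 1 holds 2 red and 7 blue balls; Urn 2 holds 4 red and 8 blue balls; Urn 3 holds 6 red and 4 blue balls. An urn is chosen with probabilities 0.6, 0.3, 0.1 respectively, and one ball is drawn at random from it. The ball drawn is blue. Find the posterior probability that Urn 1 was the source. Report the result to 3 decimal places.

Posterior probability ≈ 0.660

Tabulate prior·likelihood by source: [1] prior 0.6, lik 0.7778, product 0.4667; [2] prior 0.3, lik 0.6667, product 0.2000; [3] prior 0.1, lik 0.4, product 0.04000.
Normalizing constant = 0.70667; the posterior for Urn 1 is its product over the sum, 0.4667/0.70667 = 0.660.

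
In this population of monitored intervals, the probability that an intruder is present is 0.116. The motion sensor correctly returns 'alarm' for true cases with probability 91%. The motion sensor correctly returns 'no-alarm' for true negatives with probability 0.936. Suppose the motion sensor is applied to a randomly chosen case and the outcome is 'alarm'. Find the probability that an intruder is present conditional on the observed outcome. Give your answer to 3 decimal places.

P(H | E) ≈ 0.651

Let H be the event that an intruder is present. P(H) = 0.116, so P(¬H) = 0.884. With E the 'alarm' result, P(E|H) = 0.91 and P(E|¬H) = 0.064.
P(E) = 0.91·0.116 + 0.064·0.884 = 0.10556 + 0.056576 = 0.16214.
By Bayes' theorem, P(H|E) = 0.10556 / 0.16214 = 0.651.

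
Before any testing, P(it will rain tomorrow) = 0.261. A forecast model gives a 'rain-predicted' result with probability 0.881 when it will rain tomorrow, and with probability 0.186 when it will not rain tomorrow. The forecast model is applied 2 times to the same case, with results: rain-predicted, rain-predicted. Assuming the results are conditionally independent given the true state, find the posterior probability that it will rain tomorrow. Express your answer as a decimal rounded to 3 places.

Posterior P(H) ≈ 0.888

Let H be the event that it will rain tomorrow; start with P(H) = 0.261. P('rain-predicted'|H) = 0.881, P('rain-predicted'|¬H) = 0.186.
Update on result 1 ('rain-predicted'): P(H) ← 0.881·0.2610 / (0.881·0.2610 + 0.186·0.7390) = 0.22994/0.36740 = 0.6259.
Update on result 2 ('rain-predicted'): P(H) ← 0.881·0.6259 / (0.881·0.6259 + 0.186·0.3741) = 0.55139/0.62098 = 0.8879.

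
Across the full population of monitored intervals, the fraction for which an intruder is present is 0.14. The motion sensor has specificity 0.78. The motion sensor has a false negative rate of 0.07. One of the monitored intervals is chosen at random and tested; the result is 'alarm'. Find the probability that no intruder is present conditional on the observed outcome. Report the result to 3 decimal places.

P(¬H | E) ≈ 0.592

Let H be the event that an intruder is present. P(H) = 0.14, so P(¬H) = 0.86. With E the 'alarm' result, P(E|H) = 0.93 and P(E|¬H) = 0.22.
P(E) = 0.93·0.14 + 0.22·0.86 = 0.13020 + 0.18920 = 0.31940.
By Bayes' theorem, P(H|E) = 0.13020 / 0.31940 = 0.408. Hence P(¬H|E) = 1 − 0.408 = 0.592.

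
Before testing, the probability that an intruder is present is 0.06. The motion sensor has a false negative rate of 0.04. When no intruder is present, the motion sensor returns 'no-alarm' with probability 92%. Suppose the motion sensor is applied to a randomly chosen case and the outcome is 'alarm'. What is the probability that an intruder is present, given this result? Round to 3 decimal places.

Write H for 'an intruder is present'. Prior odds H:¬H = 0.06/0.94 = 0.063830. For the 'alarm' outcome, the likelihood ratio is 0.96/0.08 = 12.000.
Posterior odds = 0.063830 × 12.000 = 0.76596, so P(H|E) = 0.76596/(1+0.76596) = 0.434.

P(H | E) ≈ 0.434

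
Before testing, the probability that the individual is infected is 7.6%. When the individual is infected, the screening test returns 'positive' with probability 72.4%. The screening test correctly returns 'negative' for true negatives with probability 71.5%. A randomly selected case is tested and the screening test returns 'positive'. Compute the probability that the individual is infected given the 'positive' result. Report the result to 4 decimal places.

P(H | E) ≈ 0.1728

Let H be the event that the individual is infected. P(H) = 0.076, so P(¬H) = 0.924. With E the 'positive' result, P(E|H) = 0.724 and P(E|¬H) = 0.285.
P(E) = 0.724·0.076 + 0.285·0.924 = 0.055024 + 0.26334 = 0.31836.
By Bayes' theorem, P(H|E) = 0.055024 / 0.31836 = 0.1728.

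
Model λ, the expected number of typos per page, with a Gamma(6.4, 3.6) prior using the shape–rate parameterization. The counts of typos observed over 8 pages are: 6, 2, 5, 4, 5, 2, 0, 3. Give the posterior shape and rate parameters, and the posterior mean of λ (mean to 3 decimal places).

Total count ∑xᵢ = 27 over n = 8 pages.
Gamma is conjugate to the Poisson likelihood: posterior is Gamma(shape = 6.4+27 = 33.4, rate = 3.6+8 = 11.6).
Posterior mean = shape/rate = 33.4/11.6 = 2.879.

Posterior: Gamma(shape=33.4, rate=11.6); mean ≈ 2.879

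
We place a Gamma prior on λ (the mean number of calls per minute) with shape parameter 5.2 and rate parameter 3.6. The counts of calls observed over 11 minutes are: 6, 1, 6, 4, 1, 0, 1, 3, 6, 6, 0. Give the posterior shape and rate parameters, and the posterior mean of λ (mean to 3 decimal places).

Posterior: Gamma(shape=39.2, rate=14.6); mean ≈ 2.685

Total count ∑xᵢ = 34 over n = 11 minutes.
Gamma is conjugate to the Poisson likelihood: posterior is Gamma(shape = 5.2+34 = 39.2, rate = 3.6+11 = 14.6).
E[λ | data] = 39.2/14.6 = 2.685.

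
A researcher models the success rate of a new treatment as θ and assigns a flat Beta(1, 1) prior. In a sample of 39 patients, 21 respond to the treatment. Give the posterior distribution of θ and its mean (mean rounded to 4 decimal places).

The binomial likelihood is conjugate to the Beta prior: with 21 successes and 18 failures, the posterior is Beta(1+21, 1+18) = Beta(22, 19).
Posterior mean = α/(α+β) = 22/41 = 0.5366.

Posterior: Beta(22, 19); mean ≈ 0.5366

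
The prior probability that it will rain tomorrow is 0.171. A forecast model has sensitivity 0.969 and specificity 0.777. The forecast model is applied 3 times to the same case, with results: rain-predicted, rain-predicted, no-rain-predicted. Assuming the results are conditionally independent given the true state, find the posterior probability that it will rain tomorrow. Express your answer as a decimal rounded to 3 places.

Posterior P(H) ≈ 0.134

With H the event that it will rain tomorrow, the joint likelihood of the observed sequence is P(data|H) = 0.969·0.969·0.031 = 0.029108 and P(data|¬H) = 0.223·0.223·0.777 = 0.038639.
Bayes: P(H|data) = 0.171·0.029108 / (0.171·0.029108 + 0.829·0.038639) = 0.0049774/0.037010 = 0.1345.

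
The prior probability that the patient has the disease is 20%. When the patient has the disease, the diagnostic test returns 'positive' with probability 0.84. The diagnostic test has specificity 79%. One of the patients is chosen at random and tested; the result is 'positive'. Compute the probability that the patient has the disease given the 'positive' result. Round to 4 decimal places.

P(H | E) ≈ 0.5000

Write H for 'the patient has the disease'. Prior odds H:¬H = 0.2/0.8 = 0.25000. For the 'positive' outcome, the likelihood ratio is 0.84/0.21 = 4.0000.
Posterior odds = 0.25000 × 4.0000 = 1.0000, so P(H|E) = 1.0000/(1+1.0000) = 0.5000.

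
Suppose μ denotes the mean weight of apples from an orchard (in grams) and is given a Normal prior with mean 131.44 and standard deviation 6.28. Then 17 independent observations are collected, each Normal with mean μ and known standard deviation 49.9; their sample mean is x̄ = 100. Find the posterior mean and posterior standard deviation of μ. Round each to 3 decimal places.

Posterior mean ≈ 124.770; posterior SD ≈ 5.574

With known σ, the Normal prior is conjugate. Weight on the data is w = (n/σ²)/(n/σ² + 1/τ₀²) = 0.00682728/(0.00682728+0.0253560) = 0.21214.
Posterior mean = w·x̄ + (1−w)·μ₀ = 0.21214·100 + 0.78786·131.44 = 124.770. Posterior variance = 1/(0.00682728+0.0253560) = 31.0720, so SD = 5.574.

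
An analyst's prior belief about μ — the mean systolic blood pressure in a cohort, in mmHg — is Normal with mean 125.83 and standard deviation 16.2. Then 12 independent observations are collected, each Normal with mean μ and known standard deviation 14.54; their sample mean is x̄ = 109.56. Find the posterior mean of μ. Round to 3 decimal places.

Posterior mean ≈ 110.583

With known σ, the Normal prior is conjugate. Weight on the data is w = (n/σ²)/(n/σ² + 1/τ₀²) = 0.0567613/(0.0567613+0.00381039) = 0.93709.
Posterior mean = w·x̄ + (1−w)·μ₀ = 0.93709·109.56 + 0.062907·125.83 = 110.583.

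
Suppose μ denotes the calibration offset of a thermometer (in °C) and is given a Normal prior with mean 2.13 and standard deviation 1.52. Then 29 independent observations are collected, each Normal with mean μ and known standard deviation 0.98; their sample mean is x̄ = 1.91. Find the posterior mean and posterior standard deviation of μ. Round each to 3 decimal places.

Posterior mean ≈ 1.913; posterior SD ≈ 0.181

Prior precision 1/τ₀² = 1/1.52² = 0.432825; data precision n/σ² = 29/0.98² = 30.1958.
Posterior precision = 0.432825 + 30.1958 = 30.6286, giving posterior SD = 1/√30.6286 = 0.181.
Posterior mean = (0.432825·2.13 + 30.1958·1.91) / 30.6286 = 1.913.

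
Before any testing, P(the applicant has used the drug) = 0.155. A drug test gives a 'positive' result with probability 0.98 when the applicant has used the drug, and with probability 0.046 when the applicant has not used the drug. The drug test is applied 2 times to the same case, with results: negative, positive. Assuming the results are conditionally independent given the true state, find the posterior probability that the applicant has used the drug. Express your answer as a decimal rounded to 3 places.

Let H be the event that the applicant has used the drug; start with P(H) = 0.155. P('positive'|H) = 0.98, P('positive'|¬H) = 0.046.
Update on result 1 ('negative'): P(H) ← 0.02·0.1550 / (0.02·0.1550 + 0.954·0.8450) = 0.0031000/0.80923 = 0.0038.
Update on result 2 ('positive'): P(H) ← 0.98·0.0038 / (0.98·0.0038 + 0.046·0.9962) = 0.0037542/0.049578 = 0.0757.

Posterior P(H) ≈ 0.076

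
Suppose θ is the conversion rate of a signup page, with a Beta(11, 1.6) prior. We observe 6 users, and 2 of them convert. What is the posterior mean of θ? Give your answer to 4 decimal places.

Observing 2 successes and 4 failures updates Beta(11, 1.6) by adding the success and failure counts to the two shape parameters: α = 11+2 = 13, β = 1.6+4 = 5.6.
E[θ | data] = 13/(13+5.6) = 0.6989.

Posterior mean ≈ 0.6989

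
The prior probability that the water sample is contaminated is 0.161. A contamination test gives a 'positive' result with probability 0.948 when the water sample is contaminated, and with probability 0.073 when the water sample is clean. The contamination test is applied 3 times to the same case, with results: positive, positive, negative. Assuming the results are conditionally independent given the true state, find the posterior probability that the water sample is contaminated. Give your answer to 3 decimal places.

Posterior P(H) ≈ 0.645

With H the event that the water sample is contaminated, the joint likelihood of the observed sequence is P(data|H) = 0.948·0.948·0.052 = 0.046733 and P(data|¬H) = 0.073·0.073·0.927 = 0.0049400.
Bayes: P(H|data) = 0.161·0.046733 / (0.161·0.046733 + 0.839·0.0049400) = 0.0075239/0.011669 = 0.6448.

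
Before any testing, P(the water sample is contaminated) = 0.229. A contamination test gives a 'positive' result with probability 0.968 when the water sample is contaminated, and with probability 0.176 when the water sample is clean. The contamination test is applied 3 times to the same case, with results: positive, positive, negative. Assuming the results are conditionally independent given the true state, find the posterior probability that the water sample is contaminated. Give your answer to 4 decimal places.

With H the event that the water sample is contaminated, the joint likelihood of the observed sequence is P(data|H) = 0.968·0.968·0.032 = 0.029985 and P(data|¬H) = 0.176·0.176·0.824 = 0.025524.
Bayes: P(H|data) = 0.229·0.029985 / (0.229·0.029985 + 0.771·0.025524) = 0.0068665/0.026546 = 0.2587.

Posterior P(H) ≈ 0.2587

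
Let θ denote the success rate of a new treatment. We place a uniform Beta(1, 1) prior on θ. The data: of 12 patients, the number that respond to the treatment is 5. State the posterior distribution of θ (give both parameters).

Observing 5 successes and 7 failures updates Beta(1, 1) by adding the success and failure counts to the two shape parameters: α = 1+5 = 6, β = 1+7 = 8.

Posterior: Beta(6, 8)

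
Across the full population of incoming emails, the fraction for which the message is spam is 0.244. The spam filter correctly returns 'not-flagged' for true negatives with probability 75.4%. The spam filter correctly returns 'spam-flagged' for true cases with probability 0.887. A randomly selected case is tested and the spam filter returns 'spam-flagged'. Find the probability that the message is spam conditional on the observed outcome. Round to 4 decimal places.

Let H be the event that the message is spam. P(H) = 0.244, so P(¬H) = 0.756. With E the 'spam-flagged' result, P(E|H) = 0.887 and P(E|¬H) = 0.246.
P(E) = 0.887·0.244 + 0.246·0.756 = 0.21643 + 0.18598 = 0.40240.
By Bayes' theorem, P(H|E) = 0.21643 / 0.40240 = 0.5378.

P(H | E) ≈ 0.5378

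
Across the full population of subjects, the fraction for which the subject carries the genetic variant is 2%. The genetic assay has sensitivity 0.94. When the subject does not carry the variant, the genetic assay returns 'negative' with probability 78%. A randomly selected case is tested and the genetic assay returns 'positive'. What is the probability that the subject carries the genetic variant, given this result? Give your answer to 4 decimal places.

P(H | E) ≈ 0.0802

Let H be the event that the subject carries the genetic variant. P(H) = 0.02, so P(¬H) = 0.98. With E the 'positive' result, P(E|H) = 0.94 and P(E|¬H) = 0.22.
P(E) = 0.94·0.02 + 0.22·0.98 = 0.018800 + 0.21560 = 0.23440.
By Bayes' theorem, P(H|E) = 0.018800 / 0.23440 = 0.0802.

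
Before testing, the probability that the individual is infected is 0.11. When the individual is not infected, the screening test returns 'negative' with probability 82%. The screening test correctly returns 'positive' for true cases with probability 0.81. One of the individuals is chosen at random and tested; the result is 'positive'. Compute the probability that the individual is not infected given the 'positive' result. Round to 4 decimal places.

Write H for 'the individual is infected'. Prior odds H:¬H = 0.11/0.89 = 0.12360. For the 'positive' outcome, the likelihood ratio is 0.81/0.18 = 4.5000.
Posterior odds = 0.12360 × 4.5000 = 0.55618, so P(H|E) = 0.55618/(1+0.55618) = 0.3574. Then P(¬H|E) = 1 − 0.3574 = 0.6426.

P(¬H | E) ≈ 0.6426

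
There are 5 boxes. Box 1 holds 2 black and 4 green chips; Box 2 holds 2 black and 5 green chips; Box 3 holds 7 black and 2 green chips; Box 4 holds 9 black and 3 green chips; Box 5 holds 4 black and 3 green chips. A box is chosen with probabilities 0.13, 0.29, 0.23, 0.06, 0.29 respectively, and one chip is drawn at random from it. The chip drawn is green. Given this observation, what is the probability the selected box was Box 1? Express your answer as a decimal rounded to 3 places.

Posterior probability ≈ 0.179

Tabulate prior·likelihood by source: [1] prior 0.13, lik 0.6667, product 0.08667; [2] prior 0.29, lik 0.7143, product 0.2071; [3] prior 0.23, lik 0.2222, product 0.05111; [4] prior 0.06, lik 0.25, product 0.01500; [5] prior 0.29, lik 0.4286, product 0.1243.
Normalizing constant = 0.48421; the posterior for Box 1 is its product over the sum, 0.08667/0.48421 = 0.179.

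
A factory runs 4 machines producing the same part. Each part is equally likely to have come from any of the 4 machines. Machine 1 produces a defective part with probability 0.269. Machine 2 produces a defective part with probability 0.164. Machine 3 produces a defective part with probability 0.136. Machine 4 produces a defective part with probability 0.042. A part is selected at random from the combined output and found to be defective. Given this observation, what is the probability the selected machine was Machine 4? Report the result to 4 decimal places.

P(defective|M1) = 0.269; P(defective|M2) = 0.164; P(defective|M3) = 0.136; P(defective|M4) = 0.042.
Prior × likelihood for each source: 0.25·0.269=0.06725, 0.25·0.164=0.04100, 0.25·0.136=0.03400, 0.25·0.042=0.01050. Summing gives P(defective) = 0.15275.
P(Machine 4 | defective) = 0.01050 / 0.15275 = 0.0687.

Posterior probability ≈ 0.0687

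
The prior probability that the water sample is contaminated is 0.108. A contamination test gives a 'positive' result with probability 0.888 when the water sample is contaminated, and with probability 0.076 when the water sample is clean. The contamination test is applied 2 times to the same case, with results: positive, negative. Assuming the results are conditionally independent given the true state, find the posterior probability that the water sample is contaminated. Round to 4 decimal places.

Posterior P(H) ≈ 0.1464

With H the event that the water sample is contaminated, the joint likelihood of the observed sequence is P(data|H) = 0.888·0.112 = 0.099456 and P(data|¬H) = 0.076·0.924 = 0.070224.
Bayes: P(H|data) = 0.108·0.099456 / (0.108·0.099456 + 0.892·0.070224) = 0.010741/0.073381 = 0.1464.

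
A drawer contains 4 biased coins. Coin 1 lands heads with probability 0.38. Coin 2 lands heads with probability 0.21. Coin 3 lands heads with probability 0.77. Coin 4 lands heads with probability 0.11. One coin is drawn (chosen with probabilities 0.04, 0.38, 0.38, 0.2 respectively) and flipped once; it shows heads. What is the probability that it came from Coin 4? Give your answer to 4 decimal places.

Tabulate prior·likelihood by source: [1] prior 0.04, lik 0.38, product 0.01520; [2] prior 0.38, lik 0.21, product 0.07980; [3] prior 0.38, lik 0.77, product 0.2926; [4] prior 0.2, lik 0.11, product 0.02200.
Normalizing constant = 0.40960; the posterior for Coin 4 is its product over the sum, 0.02200/0.40960 = 0.0537.

Posterior probability ≈ 0.0537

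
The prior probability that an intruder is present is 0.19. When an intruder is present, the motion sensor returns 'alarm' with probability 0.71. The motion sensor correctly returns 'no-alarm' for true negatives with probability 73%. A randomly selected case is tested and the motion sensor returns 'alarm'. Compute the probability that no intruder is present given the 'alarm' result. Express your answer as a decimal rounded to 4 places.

P(¬H | E) ≈ 0.6185

Let H be the event that an intruder is present. P(H) = 0.19, so P(¬H) = 0.81. With E the 'alarm' result, P(E|H) = 0.71 and P(E|¬H) = 0.27.
P(E) = 0.71·0.19 + 0.27·0.81 = 0.13490 + 0.21870 = 0.35360.
By Bayes' theorem, P(H|E) = 0.13490 / 0.35360 = 0.3815. Hence P(¬H|E) = 1 − 0.3815 = 0.6185.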